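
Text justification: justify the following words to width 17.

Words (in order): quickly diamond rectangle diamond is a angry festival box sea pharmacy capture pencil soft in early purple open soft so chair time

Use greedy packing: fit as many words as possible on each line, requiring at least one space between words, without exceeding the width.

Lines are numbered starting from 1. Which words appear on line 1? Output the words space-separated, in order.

Line 1: ['quickly', 'diamond'] (min_width=15, slack=2)
Line 2: ['rectangle', 'diamond'] (min_width=17, slack=0)
Line 3: ['is', 'a', 'angry'] (min_width=10, slack=7)
Line 4: ['festival', 'box', 'sea'] (min_width=16, slack=1)
Line 5: ['pharmacy', 'capture'] (min_width=16, slack=1)
Line 6: ['pencil', 'soft', 'in'] (min_width=14, slack=3)
Line 7: ['early', 'purple', 'open'] (min_width=17, slack=0)
Line 8: ['soft', 'so', 'chair'] (min_width=13, slack=4)
Line 9: ['time'] (min_width=4, slack=13)

Answer: quickly diamond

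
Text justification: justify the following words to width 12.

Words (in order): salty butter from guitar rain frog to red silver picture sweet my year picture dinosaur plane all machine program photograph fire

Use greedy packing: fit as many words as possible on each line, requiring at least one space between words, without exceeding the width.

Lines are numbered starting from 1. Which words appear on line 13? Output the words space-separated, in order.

Line 1: ['salty', 'butter'] (min_width=12, slack=0)
Line 2: ['from', 'guitar'] (min_width=11, slack=1)
Line 3: ['rain', 'frog', 'to'] (min_width=12, slack=0)
Line 4: ['red', 'silver'] (min_width=10, slack=2)
Line 5: ['picture'] (min_width=7, slack=5)
Line 6: ['sweet', 'my'] (min_width=8, slack=4)
Line 7: ['year', 'picture'] (min_width=12, slack=0)
Line 8: ['dinosaur'] (min_width=8, slack=4)
Line 9: ['plane', 'all'] (min_width=9, slack=3)
Line 10: ['machine'] (min_width=7, slack=5)
Line 11: ['program'] (min_width=7, slack=5)
Line 12: ['photograph'] (min_width=10, slack=2)
Line 13: ['fire'] (min_width=4, slack=8)

Answer: fire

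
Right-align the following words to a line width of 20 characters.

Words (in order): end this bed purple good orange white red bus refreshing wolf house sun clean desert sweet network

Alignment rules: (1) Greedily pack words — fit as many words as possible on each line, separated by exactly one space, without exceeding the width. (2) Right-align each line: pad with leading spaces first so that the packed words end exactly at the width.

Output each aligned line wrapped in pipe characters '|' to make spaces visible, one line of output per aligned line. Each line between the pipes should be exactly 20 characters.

Line 1: ['end', 'this', 'bed', 'purple'] (min_width=19, slack=1)
Line 2: ['good', 'orange', 'white'] (min_width=17, slack=3)
Line 3: ['red', 'bus', 'refreshing'] (min_width=18, slack=2)
Line 4: ['wolf', 'house', 'sun', 'clean'] (min_width=20, slack=0)
Line 5: ['desert', 'sweet', 'network'] (min_width=20, slack=0)

Answer: | end this bed purple|
|   good orange white|
|  red bus refreshing|
|wolf house sun clean|
|desert sweet network|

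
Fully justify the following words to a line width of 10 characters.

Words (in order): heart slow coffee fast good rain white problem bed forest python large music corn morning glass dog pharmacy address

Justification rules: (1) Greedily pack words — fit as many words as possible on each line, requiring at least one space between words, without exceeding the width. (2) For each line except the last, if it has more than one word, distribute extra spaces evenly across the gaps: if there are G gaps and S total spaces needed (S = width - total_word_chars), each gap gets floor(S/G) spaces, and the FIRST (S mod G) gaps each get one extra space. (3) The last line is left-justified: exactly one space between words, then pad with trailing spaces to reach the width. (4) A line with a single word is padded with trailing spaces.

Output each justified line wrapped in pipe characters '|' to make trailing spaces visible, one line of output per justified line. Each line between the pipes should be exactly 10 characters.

Answer: |heart slow|
|coffee    |
|fast  good|
|rain white|
|problem   |
|bed forest|
|python    |
|large     |
|music corn|
|morning   |
|glass  dog|
|pharmacy  |
|address   |

Derivation:
Line 1: ['heart', 'slow'] (min_width=10, slack=0)
Line 2: ['coffee'] (min_width=6, slack=4)
Line 3: ['fast', 'good'] (min_width=9, slack=1)
Line 4: ['rain', 'white'] (min_width=10, slack=0)
Line 5: ['problem'] (min_width=7, slack=3)
Line 6: ['bed', 'forest'] (min_width=10, slack=0)
Line 7: ['python'] (min_width=6, slack=4)
Line 8: ['large'] (min_width=5, slack=5)
Line 9: ['music', 'corn'] (min_width=10, slack=0)
Line 10: ['morning'] (min_width=7, slack=3)
Line 11: ['glass', 'dog'] (min_width=9, slack=1)
Line 12: ['pharmacy'] (min_width=8, slack=2)
Line 13: ['address'] (min_width=7, slack=3)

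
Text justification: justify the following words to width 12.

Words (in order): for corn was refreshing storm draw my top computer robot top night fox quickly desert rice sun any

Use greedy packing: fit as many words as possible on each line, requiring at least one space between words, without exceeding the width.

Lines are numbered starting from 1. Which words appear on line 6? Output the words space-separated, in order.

Line 1: ['for', 'corn', 'was'] (min_width=12, slack=0)
Line 2: ['refreshing'] (min_width=10, slack=2)
Line 3: ['storm', 'draw'] (min_width=10, slack=2)
Line 4: ['my', 'top'] (min_width=6, slack=6)
Line 5: ['computer'] (min_width=8, slack=4)
Line 6: ['robot', 'top'] (min_width=9, slack=3)
Line 7: ['night', 'fox'] (min_width=9, slack=3)
Line 8: ['quickly'] (min_width=7, slack=5)
Line 9: ['desert', 'rice'] (min_width=11, slack=1)
Line 10: ['sun', 'any'] (min_width=7, slack=5)

Answer: robot top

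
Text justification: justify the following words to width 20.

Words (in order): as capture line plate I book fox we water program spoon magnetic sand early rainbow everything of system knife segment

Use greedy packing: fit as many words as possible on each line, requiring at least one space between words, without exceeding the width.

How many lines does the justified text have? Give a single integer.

Line 1: ['as', 'capture', 'line'] (min_width=15, slack=5)
Line 2: ['plate', 'I', 'book', 'fox', 'we'] (min_width=19, slack=1)
Line 3: ['water', 'program', 'spoon'] (min_width=19, slack=1)
Line 4: ['magnetic', 'sand', 'early'] (min_width=19, slack=1)
Line 5: ['rainbow', 'everything'] (min_width=18, slack=2)
Line 6: ['of', 'system', 'knife'] (min_width=15, slack=5)
Line 7: ['segment'] (min_width=7, slack=13)
Total lines: 7

Answer: 7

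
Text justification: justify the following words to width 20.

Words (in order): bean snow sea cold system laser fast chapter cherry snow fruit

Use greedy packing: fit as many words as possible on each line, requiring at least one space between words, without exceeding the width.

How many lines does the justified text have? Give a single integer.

Line 1: ['bean', 'snow', 'sea', 'cold'] (min_width=18, slack=2)
Line 2: ['system', 'laser', 'fast'] (min_width=17, slack=3)
Line 3: ['chapter', 'cherry', 'snow'] (min_width=19, slack=1)
Line 4: ['fruit'] (min_width=5, slack=15)
Total lines: 4

Answer: 4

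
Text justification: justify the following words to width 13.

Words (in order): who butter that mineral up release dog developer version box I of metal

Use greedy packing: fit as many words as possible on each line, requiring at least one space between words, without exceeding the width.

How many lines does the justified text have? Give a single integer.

Line 1: ['who', 'butter'] (min_width=10, slack=3)
Line 2: ['that', 'mineral'] (min_width=12, slack=1)
Line 3: ['up', 'release'] (min_width=10, slack=3)
Line 4: ['dog', 'developer'] (min_width=13, slack=0)
Line 5: ['version', 'box', 'I'] (min_width=13, slack=0)
Line 6: ['of', 'metal'] (min_width=8, slack=5)
Total lines: 6

Answer: 6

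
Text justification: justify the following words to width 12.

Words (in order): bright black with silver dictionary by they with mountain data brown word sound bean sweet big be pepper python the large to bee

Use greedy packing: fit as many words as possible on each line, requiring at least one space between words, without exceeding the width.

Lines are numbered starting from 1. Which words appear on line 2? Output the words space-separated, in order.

Line 1: ['bright', 'black'] (min_width=12, slack=0)
Line 2: ['with', 'silver'] (min_width=11, slack=1)
Line 3: ['dictionary'] (min_width=10, slack=2)
Line 4: ['by', 'they', 'with'] (min_width=12, slack=0)
Line 5: ['mountain'] (min_width=8, slack=4)
Line 6: ['data', 'brown'] (min_width=10, slack=2)
Line 7: ['word', 'sound'] (min_width=10, slack=2)
Line 8: ['bean', 'sweet'] (min_width=10, slack=2)
Line 9: ['big', 'be'] (min_width=6, slack=6)
Line 10: ['pepper'] (min_width=6, slack=6)
Line 11: ['python', 'the'] (min_width=10, slack=2)
Line 12: ['large', 'to', 'bee'] (min_width=12, slack=0)

Answer: with silver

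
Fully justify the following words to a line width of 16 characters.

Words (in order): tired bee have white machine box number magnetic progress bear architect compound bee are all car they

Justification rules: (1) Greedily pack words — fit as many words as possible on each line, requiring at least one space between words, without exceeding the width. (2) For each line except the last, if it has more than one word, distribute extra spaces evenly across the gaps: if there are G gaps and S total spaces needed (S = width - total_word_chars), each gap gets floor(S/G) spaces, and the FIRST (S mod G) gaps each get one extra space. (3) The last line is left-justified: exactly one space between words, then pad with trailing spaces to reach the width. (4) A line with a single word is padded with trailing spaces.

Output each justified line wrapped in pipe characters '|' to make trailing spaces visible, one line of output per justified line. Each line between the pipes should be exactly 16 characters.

Line 1: ['tired', 'bee', 'have'] (min_width=14, slack=2)
Line 2: ['white', 'machine'] (min_width=13, slack=3)
Line 3: ['box', 'number'] (min_width=10, slack=6)
Line 4: ['magnetic'] (min_width=8, slack=8)
Line 5: ['progress', 'bear'] (min_width=13, slack=3)
Line 6: ['architect'] (min_width=9, slack=7)
Line 7: ['compound', 'bee', 'are'] (min_width=16, slack=0)
Line 8: ['all', 'car', 'they'] (min_width=12, slack=4)

Answer: |tired  bee  have|
|white    machine|
|box       number|
|magnetic        |
|progress    bear|
|architect       |
|compound bee are|
|all car they    |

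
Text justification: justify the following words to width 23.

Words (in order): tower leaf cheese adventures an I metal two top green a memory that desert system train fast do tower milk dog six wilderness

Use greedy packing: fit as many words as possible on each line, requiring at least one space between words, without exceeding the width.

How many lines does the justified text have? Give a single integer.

Answer: 6

Derivation:
Line 1: ['tower', 'leaf', 'cheese'] (min_width=17, slack=6)
Line 2: ['adventures', 'an', 'I', 'metal'] (min_width=21, slack=2)
Line 3: ['two', 'top', 'green', 'a', 'memory'] (min_width=22, slack=1)
Line 4: ['that', 'desert', 'system'] (min_width=18, slack=5)
Line 5: ['train', 'fast', 'do', 'tower'] (min_width=19, slack=4)
Line 6: ['milk', 'dog', 'six', 'wilderness'] (min_width=23, slack=0)
Total lines: 6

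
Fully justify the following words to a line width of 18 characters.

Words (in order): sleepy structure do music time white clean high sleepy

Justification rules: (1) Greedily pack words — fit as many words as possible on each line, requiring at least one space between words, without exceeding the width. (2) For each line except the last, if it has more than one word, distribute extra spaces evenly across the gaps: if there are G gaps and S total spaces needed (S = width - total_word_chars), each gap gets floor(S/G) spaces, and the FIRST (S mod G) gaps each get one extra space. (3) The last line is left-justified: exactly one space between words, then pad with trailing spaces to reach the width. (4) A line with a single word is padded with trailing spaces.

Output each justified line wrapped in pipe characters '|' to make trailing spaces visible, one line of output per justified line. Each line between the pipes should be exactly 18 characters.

Line 1: ['sleepy', 'structure'] (min_width=16, slack=2)
Line 2: ['do', 'music', 'time'] (min_width=13, slack=5)
Line 3: ['white', 'clean', 'high'] (min_width=16, slack=2)
Line 4: ['sleepy'] (min_width=6, slack=12)

Answer: |sleepy   structure|
|do    music   time|
|white  clean  high|
|sleepy            |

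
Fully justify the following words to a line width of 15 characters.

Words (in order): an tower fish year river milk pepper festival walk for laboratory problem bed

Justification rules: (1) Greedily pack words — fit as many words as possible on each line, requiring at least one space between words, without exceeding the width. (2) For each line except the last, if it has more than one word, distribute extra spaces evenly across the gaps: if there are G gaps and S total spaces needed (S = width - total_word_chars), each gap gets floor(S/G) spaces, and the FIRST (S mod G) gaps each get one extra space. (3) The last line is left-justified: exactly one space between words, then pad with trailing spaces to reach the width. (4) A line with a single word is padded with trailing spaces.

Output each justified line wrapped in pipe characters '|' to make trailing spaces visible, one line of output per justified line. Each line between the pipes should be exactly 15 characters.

Answer: |an  tower  fish|
|year river milk|
|pepper festival|
|walk        for|
|laboratory     |
|problem bed    |

Derivation:
Line 1: ['an', 'tower', 'fish'] (min_width=13, slack=2)
Line 2: ['year', 'river', 'milk'] (min_width=15, slack=0)
Line 3: ['pepper', 'festival'] (min_width=15, slack=0)
Line 4: ['walk', 'for'] (min_width=8, slack=7)
Line 5: ['laboratory'] (min_width=10, slack=5)
Line 6: ['problem', 'bed'] (min_width=11, slack=4)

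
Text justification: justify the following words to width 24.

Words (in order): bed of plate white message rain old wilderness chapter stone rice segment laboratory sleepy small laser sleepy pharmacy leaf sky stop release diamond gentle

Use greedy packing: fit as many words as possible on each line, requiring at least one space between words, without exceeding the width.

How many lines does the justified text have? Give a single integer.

Line 1: ['bed', 'of', 'plate', 'white'] (min_width=18, slack=6)
Line 2: ['message', 'rain', 'old'] (min_width=16, slack=8)
Line 3: ['wilderness', 'chapter', 'stone'] (min_width=24, slack=0)
Line 4: ['rice', 'segment', 'laboratory'] (min_width=23, slack=1)
Line 5: ['sleepy', 'small', 'laser'] (min_width=18, slack=6)
Line 6: ['sleepy', 'pharmacy', 'leaf', 'sky'] (min_width=24, slack=0)
Line 7: ['stop', 'release', 'diamond'] (min_width=20, slack=4)
Line 8: ['gentle'] (min_width=6, slack=18)
Total lines: 8

Answer: 8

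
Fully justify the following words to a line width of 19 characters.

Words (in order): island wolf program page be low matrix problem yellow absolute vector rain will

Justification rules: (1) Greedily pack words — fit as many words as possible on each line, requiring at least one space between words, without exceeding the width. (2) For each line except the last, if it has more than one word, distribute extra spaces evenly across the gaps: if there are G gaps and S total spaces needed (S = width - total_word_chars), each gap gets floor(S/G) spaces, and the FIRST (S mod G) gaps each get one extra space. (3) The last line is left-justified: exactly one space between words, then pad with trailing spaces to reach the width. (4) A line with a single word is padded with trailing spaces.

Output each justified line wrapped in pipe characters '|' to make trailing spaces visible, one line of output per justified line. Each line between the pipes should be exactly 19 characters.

Line 1: ['island', 'wolf', 'program'] (min_width=19, slack=0)
Line 2: ['page', 'be', 'low', 'matrix'] (min_width=18, slack=1)
Line 3: ['problem', 'yellow'] (min_width=14, slack=5)
Line 4: ['absolute', 'vector'] (min_width=15, slack=4)
Line 5: ['rain', 'will'] (min_width=9, slack=10)

Answer: |island wolf program|
|page  be low matrix|
|problem      yellow|
|absolute     vector|
|rain will          |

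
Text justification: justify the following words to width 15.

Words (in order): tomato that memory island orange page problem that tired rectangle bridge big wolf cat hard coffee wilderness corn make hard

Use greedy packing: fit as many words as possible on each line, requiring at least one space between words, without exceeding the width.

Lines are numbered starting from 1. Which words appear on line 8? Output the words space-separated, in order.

Answer: wilderness corn

Derivation:
Line 1: ['tomato', 'that'] (min_width=11, slack=4)
Line 2: ['memory', 'island'] (min_width=13, slack=2)
Line 3: ['orange', 'page'] (min_width=11, slack=4)
Line 4: ['problem', 'that'] (min_width=12, slack=3)
Line 5: ['tired', 'rectangle'] (min_width=15, slack=0)
Line 6: ['bridge', 'big', 'wolf'] (min_width=15, slack=0)
Line 7: ['cat', 'hard', 'coffee'] (min_width=15, slack=0)
Line 8: ['wilderness', 'corn'] (min_width=15, slack=0)
Line 9: ['make', 'hard'] (min_width=9, slack=6)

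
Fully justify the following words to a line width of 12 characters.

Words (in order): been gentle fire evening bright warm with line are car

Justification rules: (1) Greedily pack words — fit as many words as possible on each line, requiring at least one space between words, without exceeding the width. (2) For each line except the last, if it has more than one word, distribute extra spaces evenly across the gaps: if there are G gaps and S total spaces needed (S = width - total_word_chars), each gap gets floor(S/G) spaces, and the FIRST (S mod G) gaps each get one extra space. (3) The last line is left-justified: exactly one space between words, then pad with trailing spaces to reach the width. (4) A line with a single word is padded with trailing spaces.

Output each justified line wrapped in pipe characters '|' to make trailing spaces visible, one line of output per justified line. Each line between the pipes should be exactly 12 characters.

Answer: |been  gentle|
|fire evening|
|bright  warm|
|with    line|
|are car     |

Derivation:
Line 1: ['been', 'gentle'] (min_width=11, slack=1)
Line 2: ['fire', 'evening'] (min_width=12, slack=0)
Line 3: ['bright', 'warm'] (min_width=11, slack=1)
Line 4: ['with', 'line'] (min_width=9, slack=3)
Line 5: ['are', 'car'] (min_width=7, slack=5)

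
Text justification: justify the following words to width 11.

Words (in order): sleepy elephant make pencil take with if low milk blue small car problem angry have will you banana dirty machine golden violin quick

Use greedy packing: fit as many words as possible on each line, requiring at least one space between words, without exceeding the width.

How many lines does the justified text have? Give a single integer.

Answer: 15

Derivation:
Line 1: ['sleepy'] (min_width=6, slack=5)
Line 2: ['elephant'] (min_width=8, slack=3)
Line 3: ['make', 'pencil'] (min_width=11, slack=0)
Line 4: ['take', 'with'] (min_width=9, slack=2)
Line 5: ['if', 'low', 'milk'] (min_width=11, slack=0)
Line 6: ['blue', 'small'] (min_width=10, slack=1)
Line 7: ['car', 'problem'] (min_width=11, slack=0)
Line 8: ['angry', 'have'] (min_width=10, slack=1)
Line 9: ['will', 'you'] (min_width=8, slack=3)
Line 10: ['banana'] (min_width=6, slack=5)
Line 11: ['dirty'] (min_width=5, slack=6)
Line 12: ['machine'] (min_width=7, slack=4)
Line 13: ['golden'] (min_width=6, slack=5)
Line 14: ['violin'] (min_width=6, slack=5)
Line 15: ['quick'] (min_width=5, slack=6)
Total lines: 15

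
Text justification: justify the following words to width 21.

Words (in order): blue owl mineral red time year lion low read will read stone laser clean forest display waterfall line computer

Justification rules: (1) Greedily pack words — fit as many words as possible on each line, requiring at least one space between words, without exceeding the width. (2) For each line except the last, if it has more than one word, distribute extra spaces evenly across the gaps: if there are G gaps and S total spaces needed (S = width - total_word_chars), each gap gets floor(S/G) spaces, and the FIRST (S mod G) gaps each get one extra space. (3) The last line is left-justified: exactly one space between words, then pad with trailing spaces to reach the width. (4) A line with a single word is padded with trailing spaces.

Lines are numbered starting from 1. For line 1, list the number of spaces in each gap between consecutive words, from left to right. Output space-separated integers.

Line 1: ['blue', 'owl', 'mineral', 'red'] (min_width=20, slack=1)
Line 2: ['time', 'year', 'lion', 'low'] (min_width=18, slack=3)
Line 3: ['read', 'will', 'read', 'stone'] (min_width=20, slack=1)
Line 4: ['laser', 'clean', 'forest'] (min_width=18, slack=3)
Line 5: ['display', 'waterfall'] (min_width=17, slack=4)
Line 6: ['line', 'computer'] (min_width=13, slack=8)

Answer: 2 1 1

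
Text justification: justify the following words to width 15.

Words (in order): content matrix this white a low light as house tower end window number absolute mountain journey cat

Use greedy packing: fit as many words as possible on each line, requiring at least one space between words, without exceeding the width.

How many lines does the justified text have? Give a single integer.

Answer: 8

Derivation:
Line 1: ['content', 'matrix'] (min_width=14, slack=1)
Line 2: ['this', 'white', 'a'] (min_width=12, slack=3)
Line 3: ['low', 'light', 'as'] (min_width=12, slack=3)
Line 4: ['house', 'tower', 'end'] (min_width=15, slack=0)
Line 5: ['window', 'number'] (min_width=13, slack=2)
Line 6: ['absolute'] (min_width=8, slack=7)
Line 7: ['mountain'] (min_width=8, slack=7)
Line 8: ['journey', 'cat'] (min_width=11, slack=4)
Total lines: 8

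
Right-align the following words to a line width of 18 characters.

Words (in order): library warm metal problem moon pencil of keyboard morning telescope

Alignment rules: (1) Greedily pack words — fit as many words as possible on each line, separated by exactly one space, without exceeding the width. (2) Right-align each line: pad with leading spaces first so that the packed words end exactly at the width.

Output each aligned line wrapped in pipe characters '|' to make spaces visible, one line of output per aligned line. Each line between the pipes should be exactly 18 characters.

Answer: |library warm metal|
|      problem moon|
|pencil of keyboard|
| morning telescope|

Derivation:
Line 1: ['library', 'warm', 'metal'] (min_width=18, slack=0)
Line 2: ['problem', 'moon'] (min_width=12, slack=6)
Line 3: ['pencil', 'of', 'keyboard'] (min_width=18, slack=0)
Line 4: ['morning', 'telescope'] (min_width=17, slack=1)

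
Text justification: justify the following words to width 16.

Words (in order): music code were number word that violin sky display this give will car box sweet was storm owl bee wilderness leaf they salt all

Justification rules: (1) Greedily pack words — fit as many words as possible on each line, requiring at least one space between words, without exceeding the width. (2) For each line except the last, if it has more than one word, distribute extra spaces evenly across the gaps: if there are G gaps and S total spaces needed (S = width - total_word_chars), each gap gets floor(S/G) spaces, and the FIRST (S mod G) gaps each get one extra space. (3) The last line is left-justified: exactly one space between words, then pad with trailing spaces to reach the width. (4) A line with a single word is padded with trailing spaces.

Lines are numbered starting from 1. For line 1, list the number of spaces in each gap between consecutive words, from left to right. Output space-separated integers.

Line 1: ['music', 'code', 'were'] (min_width=15, slack=1)
Line 2: ['number', 'word', 'that'] (min_width=16, slack=0)
Line 3: ['violin', 'sky'] (min_width=10, slack=6)
Line 4: ['display', 'this'] (min_width=12, slack=4)
Line 5: ['give', 'will', 'car'] (min_width=13, slack=3)
Line 6: ['box', 'sweet', 'was'] (min_width=13, slack=3)
Line 7: ['storm', 'owl', 'bee'] (min_width=13, slack=3)
Line 8: ['wilderness', 'leaf'] (min_width=15, slack=1)
Line 9: ['they', 'salt', 'all'] (min_width=13, slack=3)

Answer: 2 1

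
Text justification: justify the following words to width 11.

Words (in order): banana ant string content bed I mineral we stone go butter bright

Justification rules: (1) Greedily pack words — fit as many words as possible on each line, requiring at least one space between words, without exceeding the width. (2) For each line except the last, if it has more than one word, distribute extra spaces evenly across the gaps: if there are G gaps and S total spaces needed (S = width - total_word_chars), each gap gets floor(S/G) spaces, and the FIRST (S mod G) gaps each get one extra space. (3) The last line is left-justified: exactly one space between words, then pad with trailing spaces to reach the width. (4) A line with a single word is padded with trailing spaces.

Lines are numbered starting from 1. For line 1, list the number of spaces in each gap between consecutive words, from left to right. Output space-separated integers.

Line 1: ['banana', 'ant'] (min_width=10, slack=1)
Line 2: ['string'] (min_width=6, slack=5)
Line 3: ['content', 'bed'] (min_width=11, slack=0)
Line 4: ['I', 'mineral'] (min_width=9, slack=2)
Line 5: ['we', 'stone', 'go'] (min_width=11, slack=0)
Line 6: ['butter'] (min_width=6, slack=5)
Line 7: ['bright'] (min_width=6, slack=5)

Answer: 2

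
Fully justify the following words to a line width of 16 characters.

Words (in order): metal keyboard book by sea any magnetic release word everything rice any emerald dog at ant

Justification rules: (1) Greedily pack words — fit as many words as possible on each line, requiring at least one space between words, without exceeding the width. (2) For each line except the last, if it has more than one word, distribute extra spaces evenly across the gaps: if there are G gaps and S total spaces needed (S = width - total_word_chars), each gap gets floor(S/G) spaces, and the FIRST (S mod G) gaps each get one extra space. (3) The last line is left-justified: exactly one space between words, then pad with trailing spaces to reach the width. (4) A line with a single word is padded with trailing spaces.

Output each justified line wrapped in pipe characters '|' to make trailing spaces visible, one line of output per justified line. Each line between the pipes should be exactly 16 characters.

Answer: |metal   keyboard|
|book  by sea any|
|magnetic release|
|word  everything|
|rice any emerald|
|dog at ant      |

Derivation:
Line 1: ['metal', 'keyboard'] (min_width=14, slack=2)
Line 2: ['book', 'by', 'sea', 'any'] (min_width=15, slack=1)
Line 3: ['magnetic', 'release'] (min_width=16, slack=0)
Line 4: ['word', 'everything'] (min_width=15, slack=1)
Line 5: ['rice', 'any', 'emerald'] (min_width=16, slack=0)
Line 6: ['dog', 'at', 'ant'] (min_width=10, slack=6)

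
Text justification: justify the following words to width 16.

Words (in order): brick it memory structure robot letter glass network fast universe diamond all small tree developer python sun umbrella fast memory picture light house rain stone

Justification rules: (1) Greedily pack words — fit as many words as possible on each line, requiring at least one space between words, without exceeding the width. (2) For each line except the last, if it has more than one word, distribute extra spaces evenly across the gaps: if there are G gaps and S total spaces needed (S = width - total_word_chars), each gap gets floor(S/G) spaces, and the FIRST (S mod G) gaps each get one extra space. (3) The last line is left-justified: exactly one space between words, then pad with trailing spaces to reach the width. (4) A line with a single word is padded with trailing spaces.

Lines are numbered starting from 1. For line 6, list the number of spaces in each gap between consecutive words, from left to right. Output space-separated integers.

Line 1: ['brick', 'it', 'memory'] (min_width=15, slack=1)
Line 2: ['structure', 'robot'] (min_width=15, slack=1)
Line 3: ['letter', 'glass'] (min_width=12, slack=4)
Line 4: ['network', 'fast'] (min_width=12, slack=4)
Line 5: ['universe', 'diamond'] (min_width=16, slack=0)
Line 6: ['all', 'small', 'tree'] (min_width=14, slack=2)
Line 7: ['developer', 'python'] (min_width=16, slack=0)
Line 8: ['sun', 'umbrella'] (min_width=12, slack=4)
Line 9: ['fast', 'memory'] (min_width=11, slack=5)
Line 10: ['picture', 'light'] (min_width=13, slack=3)
Line 11: ['house', 'rain', 'stone'] (min_width=16, slack=0)

Answer: 2 2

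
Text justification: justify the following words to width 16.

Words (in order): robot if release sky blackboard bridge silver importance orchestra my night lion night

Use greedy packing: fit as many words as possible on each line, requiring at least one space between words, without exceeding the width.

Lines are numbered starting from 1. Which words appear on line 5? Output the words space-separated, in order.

Answer: orchestra my

Derivation:
Line 1: ['robot', 'if', 'release'] (min_width=16, slack=0)
Line 2: ['sky', 'blackboard'] (min_width=14, slack=2)
Line 3: ['bridge', 'silver'] (min_width=13, slack=3)
Line 4: ['importance'] (min_width=10, slack=6)
Line 5: ['orchestra', 'my'] (min_width=12, slack=4)
Line 6: ['night', 'lion', 'night'] (min_width=16, slack=0)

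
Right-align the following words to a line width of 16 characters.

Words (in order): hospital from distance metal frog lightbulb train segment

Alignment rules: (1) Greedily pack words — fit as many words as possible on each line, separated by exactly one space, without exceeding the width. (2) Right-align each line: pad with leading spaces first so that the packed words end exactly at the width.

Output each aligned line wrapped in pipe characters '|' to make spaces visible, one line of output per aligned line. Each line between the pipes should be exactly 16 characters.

Line 1: ['hospital', 'from'] (min_width=13, slack=3)
Line 2: ['distance', 'metal'] (min_width=14, slack=2)
Line 3: ['frog', 'lightbulb'] (min_width=14, slack=2)
Line 4: ['train', 'segment'] (min_width=13, slack=3)

Answer: |   hospital from|
|  distance metal|
|  frog lightbulb|
|   train segment|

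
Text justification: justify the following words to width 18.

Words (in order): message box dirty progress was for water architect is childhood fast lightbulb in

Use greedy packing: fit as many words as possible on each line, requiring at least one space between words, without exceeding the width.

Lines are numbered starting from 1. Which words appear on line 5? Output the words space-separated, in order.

Answer: lightbulb in

Derivation:
Line 1: ['message', 'box', 'dirty'] (min_width=17, slack=1)
Line 2: ['progress', 'was', 'for'] (min_width=16, slack=2)
Line 3: ['water', 'architect', 'is'] (min_width=18, slack=0)
Line 4: ['childhood', 'fast'] (min_width=14, slack=4)
Line 5: ['lightbulb', 'in'] (min_width=12, slack=6)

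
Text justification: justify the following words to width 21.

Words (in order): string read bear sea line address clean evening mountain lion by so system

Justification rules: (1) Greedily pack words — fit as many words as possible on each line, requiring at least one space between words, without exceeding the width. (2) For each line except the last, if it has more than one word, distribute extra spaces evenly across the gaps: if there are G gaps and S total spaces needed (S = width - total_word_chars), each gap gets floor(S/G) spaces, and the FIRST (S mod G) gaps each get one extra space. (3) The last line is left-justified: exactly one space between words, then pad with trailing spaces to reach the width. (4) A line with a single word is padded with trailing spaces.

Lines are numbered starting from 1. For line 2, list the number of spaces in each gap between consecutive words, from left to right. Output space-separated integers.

Answer: 3 2

Derivation:
Line 1: ['string', 'read', 'bear', 'sea'] (min_width=20, slack=1)
Line 2: ['line', 'address', 'clean'] (min_width=18, slack=3)
Line 3: ['evening', 'mountain', 'lion'] (min_width=21, slack=0)
Line 4: ['by', 'so', 'system'] (min_width=12, slack=9)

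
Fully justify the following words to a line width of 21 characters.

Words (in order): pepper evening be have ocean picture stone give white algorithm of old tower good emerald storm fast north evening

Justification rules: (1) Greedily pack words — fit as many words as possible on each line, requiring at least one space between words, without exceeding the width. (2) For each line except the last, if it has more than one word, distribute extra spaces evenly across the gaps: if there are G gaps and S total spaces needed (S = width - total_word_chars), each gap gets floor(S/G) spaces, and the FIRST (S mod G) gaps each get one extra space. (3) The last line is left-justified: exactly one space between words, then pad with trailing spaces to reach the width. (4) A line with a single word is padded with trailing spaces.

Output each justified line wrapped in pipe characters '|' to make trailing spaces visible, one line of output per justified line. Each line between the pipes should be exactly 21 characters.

Answer: |pepper   evening   be|
|have   ocean  picture|
|stone    give   white|
|algorithm    of   old|
|tower   good  emerald|
|storm    fast   north|
|evening              |

Derivation:
Line 1: ['pepper', 'evening', 'be'] (min_width=17, slack=4)
Line 2: ['have', 'ocean', 'picture'] (min_width=18, slack=3)
Line 3: ['stone', 'give', 'white'] (min_width=16, slack=5)
Line 4: ['algorithm', 'of', 'old'] (min_width=16, slack=5)
Line 5: ['tower', 'good', 'emerald'] (min_width=18, slack=3)
Line 6: ['storm', 'fast', 'north'] (min_width=16, slack=5)
Line 7: ['evening'] (min_width=7, slack=14)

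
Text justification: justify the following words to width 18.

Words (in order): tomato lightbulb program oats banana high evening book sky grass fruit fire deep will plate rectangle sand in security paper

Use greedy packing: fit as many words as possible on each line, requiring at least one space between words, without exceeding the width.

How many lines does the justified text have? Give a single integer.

Line 1: ['tomato', 'lightbulb'] (min_width=16, slack=2)
Line 2: ['program', 'oats'] (min_width=12, slack=6)
Line 3: ['banana', 'high'] (min_width=11, slack=7)
Line 4: ['evening', 'book', 'sky'] (min_width=16, slack=2)
Line 5: ['grass', 'fruit', 'fire'] (min_width=16, slack=2)
Line 6: ['deep', 'will', 'plate'] (min_width=15, slack=3)
Line 7: ['rectangle', 'sand', 'in'] (min_width=17, slack=1)
Line 8: ['security', 'paper'] (min_width=14, slack=4)
Total lines: 8

Answer: 8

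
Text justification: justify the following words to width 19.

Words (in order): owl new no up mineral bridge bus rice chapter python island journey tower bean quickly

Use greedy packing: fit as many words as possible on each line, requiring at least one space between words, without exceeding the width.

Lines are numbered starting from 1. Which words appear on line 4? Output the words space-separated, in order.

Line 1: ['owl', 'new', 'no', 'up'] (min_width=13, slack=6)
Line 2: ['mineral', 'bridge', 'bus'] (min_width=18, slack=1)
Line 3: ['rice', 'chapter', 'python'] (min_width=19, slack=0)
Line 4: ['island', 'journey'] (min_width=14, slack=5)
Line 5: ['tower', 'bean', 'quickly'] (min_width=18, slack=1)

Answer: island journey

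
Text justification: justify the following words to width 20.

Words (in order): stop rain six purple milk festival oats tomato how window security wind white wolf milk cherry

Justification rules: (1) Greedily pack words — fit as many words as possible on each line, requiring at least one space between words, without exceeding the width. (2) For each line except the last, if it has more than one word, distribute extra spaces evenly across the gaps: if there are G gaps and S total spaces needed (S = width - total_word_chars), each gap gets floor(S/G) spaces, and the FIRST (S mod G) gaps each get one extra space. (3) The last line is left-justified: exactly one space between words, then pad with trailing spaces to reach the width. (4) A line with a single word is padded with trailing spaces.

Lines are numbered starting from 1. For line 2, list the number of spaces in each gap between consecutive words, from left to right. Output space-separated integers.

Line 1: ['stop', 'rain', 'six', 'purple'] (min_width=20, slack=0)
Line 2: ['milk', 'festival', 'oats'] (min_width=18, slack=2)
Line 3: ['tomato', 'how', 'window'] (min_width=17, slack=3)
Line 4: ['security', 'wind', 'white'] (min_width=19, slack=1)
Line 5: ['wolf', 'milk', 'cherry'] (min_width=16, slack=4)

Answer: 2 2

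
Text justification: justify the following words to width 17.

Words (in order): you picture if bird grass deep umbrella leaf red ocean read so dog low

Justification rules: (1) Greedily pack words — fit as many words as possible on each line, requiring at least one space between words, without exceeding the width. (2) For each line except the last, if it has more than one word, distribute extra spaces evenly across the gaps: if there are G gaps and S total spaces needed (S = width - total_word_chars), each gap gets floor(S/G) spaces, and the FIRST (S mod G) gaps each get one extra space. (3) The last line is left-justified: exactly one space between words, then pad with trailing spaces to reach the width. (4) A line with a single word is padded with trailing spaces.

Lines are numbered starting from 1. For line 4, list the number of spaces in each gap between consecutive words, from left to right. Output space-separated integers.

Line 1: ['you', 'picture', 'if'] (min_width=14, slack=3)
Line 2: ['bird', 'grass', 'deep'] (min_width=15, slack=2)
Line 3: ['umbrella', 'leaf', 'red'] (min_width=17, slack=0)
Line 4: ['ocean', 'read', 'so', 'dog'] (min_width=17, slack=0)
Line 5: ['low'] (min_width=3, slack=14)

Answer: 1 1 1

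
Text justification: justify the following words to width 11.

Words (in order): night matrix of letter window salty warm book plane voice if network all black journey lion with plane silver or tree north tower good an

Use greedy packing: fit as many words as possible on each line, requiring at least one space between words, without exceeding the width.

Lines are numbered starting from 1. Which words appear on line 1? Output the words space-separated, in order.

Answer: night

Derivation:
Line 1: ['night'] (min_width=5, slack=6)
Line 2: ['matrix', 'of'] (min_width=9, slack=2)
Line 3: ['letter'] (min_width=6, slack=5)
Line 4: ['window'] (min_width=6, slack=5)
Line 5: ['salty', 'warm'] (min_width=10, slack=1)
Line 6: ['book', 'plane'] (min_width=10, slack=1)
Line 7: ['voice', 'if'] (min_width=8, slack=3)
Line 8: ['network', 'all'] (min_width=11, slack=0)
Line 9: ['black'] (min_width=5, slack=6)
Line 10: ['journey'] (min_width=7, slack=4)
Line 11: ['lion', 'with'] (min_width=9, slack=2)
Line 12: ['plane'] (min_width=5, slack=6)
Line 13: ['silver', 'or'] (min_width=9, slack=2)
Line 14: ['tree', 'north'] (min_width=10, slack=1)
Line 15: ['tower', 'good'] (min_width=10, slack=1)
Line 16: ['an'] (min_width=2, slack=9)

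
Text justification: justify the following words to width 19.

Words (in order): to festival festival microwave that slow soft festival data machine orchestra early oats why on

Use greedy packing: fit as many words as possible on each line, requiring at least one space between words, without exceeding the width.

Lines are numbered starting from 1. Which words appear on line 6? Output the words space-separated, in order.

Line 1: ['to', 'festival'] (min_width=11, slack=8)
Line 2: ['festival', 'microwave'] (min_width=18, slack=1)
Line 3: ['that', 'slow', 'soft'] (min_width=14, slack=5)
Line 4: ['festival', 'data'] (min_width=13, slack=6)
Line 5: ['machine', 'orchestra'] (min_width=17, slack=2)
Line 6: ['early', 'oats', 'why', 'on'] (min_width=17, slack=2)

Answer: early oats why on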